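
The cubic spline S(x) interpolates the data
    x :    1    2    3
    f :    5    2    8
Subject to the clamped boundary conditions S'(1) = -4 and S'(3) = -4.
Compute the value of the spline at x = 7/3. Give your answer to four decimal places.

Write σ_i for S''(x_i). With h_i = 1, 1 and divided differences Δ_i = -3, 6, the continuity of S' gives the tridiagonal system
  1·σ_0 + 4·σ_1 + 1·σ_2 = 6(Δ_1 - Δ_0) = 54
Clamped end conditions give two more equations: 2h_0·σ_0 + h_0·σ_1 = 6(Δ_0 - S'(1)) = 6 and h_1·σ_1 + 2h_1·σ_2 = 6(S'(3) - Δ_1) = -60.
Hence σ_0 = -21/2, σ_1 = 27, σ_2 = -87/2.
On [2, 3], S(x) = 2 + 17/4·(x - 2) + 27/2·(x - 2)² - 47/4·(x - 2)³.
With (x - 2) = 1/3: S(7/3) = 121/27.

4.4815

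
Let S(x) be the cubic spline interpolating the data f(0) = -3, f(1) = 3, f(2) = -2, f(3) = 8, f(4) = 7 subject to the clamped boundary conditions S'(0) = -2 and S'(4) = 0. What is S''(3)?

With M_i denoting the second derivative at x_i, h_i = 1, 1, 1, 1, and Δ_i = (y_(i+1) − y_i)/h_i = 6, -5, 10, -1:
  1·M_0 + 4·M_1 + 1·M_2 = 6(Δ_1 - Δ_0) = -66
  1·M_1 + 4·M_2 + 1·M_3 = 6(Δ_2 - Δ_1) = 90
  1·M_2 + 4·M_3 + 1·M_4 = 6(Δ_3 - Δ_2) = -66
Clamped end conditions give two more equations: 2h_0·M_0 + h_0·M_1 = 6(Δ_0 - S'(0)) = 48 and h_3·M_3 + 2h_3·M_4 = 6(S'(4) - Δ_3) = 6.
Solving: M_0 = 85/2, M_1 = -37, M_2 = 79/2, M_3 = -31, M_4 = 37/2.

-31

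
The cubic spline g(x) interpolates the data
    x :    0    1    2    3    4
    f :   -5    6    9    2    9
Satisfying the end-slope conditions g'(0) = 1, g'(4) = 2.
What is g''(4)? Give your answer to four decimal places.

Let M_i = g''(x_i). Step sizes h_i = 1, 1, 1, 1; slopes of the chords Δ_i = (y_(i+1) - y_i)/h_i = 11, 3, -7, 7.
  1·M_0 + 4·M_1 + 1·M_2 = 6(Δ_1 - Δ_0) = -48
  1·M_1 + 4·M_2 + 1·M_3 = 6(Δ_2 - Δ_1) = -60
  1·M_2 + 4·M_3 + 1·M_4 = 6(Δ_3 - Δ_2) = 84
Clamped end conditions give two more equations: 2h_0·M_0 + h_0·M_1 = 6(Δ_0 - g'(0)) = 60 and h_3·M_3 + 2h_3·M_4 = 6(g'(4) - Δ_3) = -30.
Solving the tridiagonal system: M_0 = 1075/28, M_1 = -235/14, M_2 = -77/4, M_3 = 473/14, M_4 = -893/28.

-31.8929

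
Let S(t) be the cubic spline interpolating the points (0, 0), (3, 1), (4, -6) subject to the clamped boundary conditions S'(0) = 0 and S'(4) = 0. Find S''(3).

Put M_i = S'' at the i-th knot. Here h = (3, 1) and Δ = (1/3, -7), so the interior equations h_(i-1)·M_(i-1) + 2(h_(i-1)+h_i)·M_i + h_i·M_(i+1) = 6(Δ_i − Δ_(i-1)) read
  3·M_0 + 8·M_1 + 1·M_2 = 6(Δ_1 - Δ_0) = -44
Clamped end conditions give two more equations: 2h_0·M_0 + h_0·M_1 = 6(Δ_0 - S'(0)) = 2 and h_1·M_1 + 2h_1·M_2 = 6(S'(4) - Δ_1) = 42.
Solving: M_0 = 35/6, M_1 = -11, M_2 = 53/2.

-11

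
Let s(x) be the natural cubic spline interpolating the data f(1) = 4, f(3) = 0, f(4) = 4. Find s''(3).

6

Let m_i = s''(x_i). Step sizes h_i = 2, 1; slopes of the chords Δ_i = (y_(i+1) - y_i)/h_i = -2, 4.
  2·m_0 + 6·m_1 + 1·m_2 = 6(Δ_1 - Δ_0) = 36
Natural end conditions: m_0 = m_2 = 0.
Forward elimination and back-substitution give m_0 = 0, m_1 = 6, m_2 = 0.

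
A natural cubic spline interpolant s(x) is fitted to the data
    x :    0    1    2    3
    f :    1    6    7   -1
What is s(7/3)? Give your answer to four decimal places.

5.1235

Put M_i = s'' at the i-th knot. Here h = (1, 1, 1) and Δ = (5, 1, -8), so the interior equations h_(i-1)·M_(i-1) + 2(h_(i-1)+h_i)·M_i + h_i·M_(i+1) = 6(Δ_i − Δ_(i-1)) read
  1·M_0 + 4·M_1 + 1·M_2 = 6(Δ_1 - Δ_0) = -24
  1·M_1 + 4·M_2 + 1·M_3 = 6(Δ_2 - Δ_1) = -54
Natural end conditions: M_0 = M_3 = 0.
Hence M_0 = 0, M_1 = -14/5, M_2 = -64/5, M_3 = 0.
On [2, 3], s(x) = 7 - 56/15·(x - 2) - 32/5·(x - 2)² + 32/15·(x - 2)³.
With (x - 2) = 1/3: s(7/3) = 415/81.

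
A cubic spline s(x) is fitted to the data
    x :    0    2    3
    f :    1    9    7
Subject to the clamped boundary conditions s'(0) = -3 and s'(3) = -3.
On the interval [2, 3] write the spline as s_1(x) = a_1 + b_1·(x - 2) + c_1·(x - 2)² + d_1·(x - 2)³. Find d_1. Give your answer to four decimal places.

2.5000

Let m_i = s''(x_i). Step sizes h_i = 2, 1; slopes of the chords Δ_i = (y_(i+1) - y_i)/h_i = 4, -2.
  2·m_0 + 6·m_1 + 1·m_2 = 6(Δ_1 - Δ_0) = -36
Clamped end conditions give two more equations: 2h_0·m_0 + h_0·m_1 = 6(Δ_0 - s'(0)) = 42 and h_1·m_1 + 2h_1·m_2 = 6(s'(3) - Δ_1) = -6.
Forward elimination and back-substitution give m_0 = 33/2, m_1 = -12, m_2 = 3.
On [2, 3], with s_1(x) = a_1 + b_1·(x - 2) + c_1·(x - 2)² + d_1·(x - 2)³: c_1 = m_1/2 = -6, d_1 = (m_2 - m_1)/(6h_1) = 5/2, b_1 = Δ_1 - h_1(2m_1 + m_2)/6 = 3/2.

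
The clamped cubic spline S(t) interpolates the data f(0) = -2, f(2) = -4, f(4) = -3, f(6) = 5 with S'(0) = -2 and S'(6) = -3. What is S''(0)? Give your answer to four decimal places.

1.9667

Write σ_i for S''(x_i). With h_i = 2, 2, 2 and divided differences Δ_i = -1, 1/2, 4, the continuity of S' gives the tridiagonal system
  2·σ_0 + 8·σ_1 + 2·σ_2 = 6(Δ_1 - Δ_0) = 9
  2·σ_1 + 8·σ_2 + 2·σ_3 = 6(Δ_2 - Δ_1) = 21
Clamped end conditions give two more equations: 2h_0·σ_0 + h_0·σ_1 = 6(Δ_0 - S'(0)) = 6 and h_2·σ_2 + 2h_2·σ_3 = 6(S'(6) - Δ_2) = -42.
Solving: σ_0 = 59/30, σ_1 = -14/15, σ_2 = 94/15, σ_3 = -409/30.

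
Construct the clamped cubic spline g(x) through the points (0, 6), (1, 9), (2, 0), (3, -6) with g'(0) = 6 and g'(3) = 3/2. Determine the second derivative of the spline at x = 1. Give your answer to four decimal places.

-19.2000

Write m_i for g''(x_i). With h_i = 1, 1, 1 and divided differences Δ_i = 3, -9, -6, the continuity of g' gives the tridiagonal system
  1·m_0 + 4·m_1 + 1·m_2 = 6(Δ_1 - Δ_0) = -72
  1·m_1 + 4·m_2 + 1·m_3 = 6(Δ_2 - Δ_1) = 18
Clamped end conditions give two more equations: 2h_0·m_0 + h_0·m_1 = 6(Δ_0 - g'(0)) = -18 and h_2·m_2 + 2h_2·m_3 = 6(g'(3) - Δ_2) = 45.
Solving: m_0 = 3/5, m_1 = -96/5, m_2 = 21/5, m_3 = 102/5.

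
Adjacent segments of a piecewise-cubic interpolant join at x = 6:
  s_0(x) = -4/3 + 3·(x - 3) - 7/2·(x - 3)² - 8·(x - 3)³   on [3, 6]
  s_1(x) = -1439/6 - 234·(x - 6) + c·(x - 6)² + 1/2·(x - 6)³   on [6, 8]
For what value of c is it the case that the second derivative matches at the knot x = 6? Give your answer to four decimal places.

s_0''(x) = -7 - 48·(x - 3), so s_0''(6) = -151. On the right, s_1''(6) = 2c, so c = -151/2.

-75.5000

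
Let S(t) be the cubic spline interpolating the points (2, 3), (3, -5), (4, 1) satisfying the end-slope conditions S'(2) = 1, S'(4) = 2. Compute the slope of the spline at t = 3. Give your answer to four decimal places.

Put M_i = S'' at the i-th knot. Here h = (1, 1) and Δ = (-8, 6), so the interior equations h_(i-1)·M_(i-1) + 2(h_(i-1)+h_i)·M_i + h_i·M_(i+1) = 6(Δ_i − Δ_(i-1)) read
  1·M_0 + 4·M_1 + 1·M_2 = 6(Δ_1 - Δ_0) = 84
Clamped end conditions give two more equations: 2h_0·M_0 + h_0·M_1 = 6(Δ_0 - S'(2)) = -54 and h_1·M_1 + 2h_1·M_2 = 6(S'(4) - Δ_1) = -24.
Solving: M_0 = -95/2, M_1 = 41, M_2 = -65/2.
On [3, 4], S'(t) = b_1 + 2c_1·(t - 3) + 3d_1·(t - 3)² with b_1 = Δ_1 - h_1(2M_1 + M_2)/6 = -9/4, c_1 = M_1/2 = 41/2, d_1 = (M_2 - M_1)/(6h_1) = -49/4. So S'(3) = -9/4.

-2.2500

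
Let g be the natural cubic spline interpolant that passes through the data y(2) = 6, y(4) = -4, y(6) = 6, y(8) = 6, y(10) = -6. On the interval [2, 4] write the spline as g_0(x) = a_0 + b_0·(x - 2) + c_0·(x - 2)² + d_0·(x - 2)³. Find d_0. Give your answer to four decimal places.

0.7321

Write m_i for g''(x_i). With h_i = 2, 2, 2, 2 and divided differences Δ_i = -5, 5, 0, -6, the continuity of g' gives the tridiagonal system
  2·m_0 + 8·m_1 + 2·m_2 = 6(Δ_1 - Δ_0) = 60
  2·m_1 + 8·m_2 + 2·m_3 = 6(Δ_2 - Δ_1) = -30
  2·m_2 + 8·m_3 + 2·m_4 = 6(Δ_3 - Δ_2) = -36
Natural end conditions: m_0 = m_4 = 0.
Forward elimination and back-substitution give m_0 = 0, m_1 = 123/14, m_2 = -36/7, m_3 = -45/14, m_4 = 0.
On [2, 4], with g_0(x) = a_0 + b_0·(x - 2) + c_0·(x - 2)² + d_0·(x - 2)³: c_0 = m_0/2 = 0, d_0 = (m_1 - m_0)/(6h_0) = 41/56, b_0 = Δ_0 - h_0(2m_0 + m_1)/6 = -111/14.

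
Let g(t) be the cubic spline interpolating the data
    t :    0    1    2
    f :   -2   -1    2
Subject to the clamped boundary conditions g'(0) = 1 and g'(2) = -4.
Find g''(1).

11

Put m_i = g'' at the i-th knot. Here h = (1, 1) and Δ = (1, 3), so the interior equations h_(i-1)·m_(i-1) + 2(h_(i-1)+h_i)·m_i + h_i·m_(i+1) = 6(Δ_i − Δ_(i-1)) read
  1·m_0 + 4·m_1 + 1·m_2 = 6(Δ_1 - Δ_0) = 12
Clamped end conditions give two more equations: 2h_0·m_0 + h_0·m_1 = 6(Δ_0 - g'(0)) = 0 and h_1·m_1 + 2h_1·m_2 = 6(g'(2) - Δ_1) = -42.
Hence m_0 = -11/2, m_1 = 11, m_2 = -53/2.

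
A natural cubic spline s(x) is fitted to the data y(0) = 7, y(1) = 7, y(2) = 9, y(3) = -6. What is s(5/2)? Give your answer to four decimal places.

3.2500

Let σ_i = s''(x_i). Step sizes h_i = 1, 1, 1; slopes of the chords Δ_i = (y_(i+1) - y_i)/h_i = 0, 2, -15.
  1·σ_0 + 4·σ_1 + 1·σ_2 = 6(Δ_1 - Δ_0) = 12
  1·σ_1 + 4·σ_2 + 1·σ_3 = 6(Δ_2 - Δ_1) = -102
Natural end conditions: σ_0 = σ_3 = 0.
Forward elimination and back-substitution give σ_0 = 0, σ_1 = 10, σ_2 = -28, σ_3 = 0.
On [2, 3], s(x) = 9 - 17/3·(x - 2) - 14·(x - 2)² + 14/3·(x - 2)³.
With (x - 2) = 1/2: s(5/2) = 13/4.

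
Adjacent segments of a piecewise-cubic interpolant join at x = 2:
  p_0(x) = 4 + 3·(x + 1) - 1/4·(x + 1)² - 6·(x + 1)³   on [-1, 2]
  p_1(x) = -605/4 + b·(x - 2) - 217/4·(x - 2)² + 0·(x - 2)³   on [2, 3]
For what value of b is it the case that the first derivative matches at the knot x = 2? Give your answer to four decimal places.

p_0'(x) = 3 - 1/2·(x + 1) - 18·(x + 1)², so p_0'(2) = -321/2. On the right, p_1'(2) = b, so b = -321/2.

-160.5000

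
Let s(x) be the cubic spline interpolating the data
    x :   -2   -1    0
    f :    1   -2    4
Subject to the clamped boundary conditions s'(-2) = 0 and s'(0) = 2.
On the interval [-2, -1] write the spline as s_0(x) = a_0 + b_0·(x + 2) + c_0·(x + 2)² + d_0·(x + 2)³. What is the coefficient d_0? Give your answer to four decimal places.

7.7500

Let σ_i = s''(x_i). Step sizes h_i = 1, 1; slopes of the chords Δ_i = (y_(i+1) - y_i)/h_i = -3, 6.
  1·σ_0 + 4·σ_1 + 1·σ_2 = 6(Δ_1 - Δ_0) = 54
Clamped end conditions give two more equations: 2h_0·σ_0 + h_0·σ_1 = 6(Δ_0 - s'(-2)) = -18 and h_1·σ_1 + 2h_1·σ_2 = 6(s'(0) - Δ_1) = -24.
Solving the tridiagonal system: σ_0 = -43/2, σ_1 = 25, σ_2 = -49/2.
On [-2, -1], with s_0(x) = a_0 + b_0·(x + 2) + c_0·(x + 2)² + d_0·(x + 2)³: c_0 = σ_0/2 = -43/4, d_0 = (σ_1 - σ_0)/(6h_0) = 31/4, b_0 = Δ_0 - h_0(2σ_0 + σ_1)/6 = 0.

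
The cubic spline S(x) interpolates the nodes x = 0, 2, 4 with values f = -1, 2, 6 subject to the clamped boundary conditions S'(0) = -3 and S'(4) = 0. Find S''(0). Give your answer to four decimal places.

7.1250

Let M_i = S''(x_i). Step sizes h_i = 2, 2; slopes of the chords Δ_i = (y_(i+1) - y_i)/h_i = 3/2, 2.
  2·M_0 + 8·M_1 + 2·M_2 = 6(Δ_1 - Δ_0) = 3
Clamped end conditions give two more equations: 2h_0·M_0 + h_0·M_1 = 6(Δ_0 - S'(0)) = 27 and h_1·M_1 + 2h_1·M_2 = 6(S'(4) - Δ_1) = -12.
Solving: M_0 = 57/8, M_1 = -3/4, M_2 = -21/8.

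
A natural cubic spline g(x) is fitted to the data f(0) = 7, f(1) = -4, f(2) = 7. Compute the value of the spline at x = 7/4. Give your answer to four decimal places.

2.9609

Let m_i = g''(x_i). Step sizes h_i = 1, 1; slopes of the chords Δ_i = (y_(i+1) - y_i)/h_i = -11, 11.
  1·m_0 + 4·m_1 + 1·m_2 = 6(Δ_1 - Δ_0) = 132
Natural end conditions: m_0 = m_2 = 0.
Forward elimination and back-substitution give m_0 = 0, m_1 = 33, m_2 = 0.
On [1, 2], g(x) = -4 + 0·(x - 1) + 33/2·(x - 1)² - 11/2·(x - 1)³.
With (x - 1) = 3/4: g(7/4) = 379/128.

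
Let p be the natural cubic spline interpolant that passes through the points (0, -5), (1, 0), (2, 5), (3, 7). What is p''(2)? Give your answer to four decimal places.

Let m_i = p''(x_i). Step sizes h_i = 1, 1, 1; slopes of the chords Δ_i = (y_(i+1) - y_i)/h_i = 5, 5, 2.
  1·m_0 + 4·m_1 + 1·m_2 = 6(Δ_1 - Δ_0) = 0
  1·m_1 + 4·m_2 + 1·m_3 = 6(Δ_2 - Δ_1) = -18
Natural end conditions: m_0 = m_3 = 0.
Solving: m_0 = 0, m_1 = 6/5, m_2 = -24/5, m_3 = 0.

-4.8000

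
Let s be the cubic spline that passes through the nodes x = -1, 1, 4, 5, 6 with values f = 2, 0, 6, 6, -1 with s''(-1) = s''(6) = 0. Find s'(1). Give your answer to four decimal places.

0.4015

Put σ_i = s'' at the i-th knot. Here h = (2, 3, 1, 1) and Δ = (-1, 2, 0, -7), so the interior equations h_(i-1)·σ_(i-1) + 2(h_(i-1)+h_i)·σ_i + h_i·σ_(i+1) = 6(Δ_i − Δ_(i-1)) read
  2·σ_0 + 10·σ_1 + 3·σ_2 = 6(Δ_1 - Δ_0) = 18
  3·σ_1 + 8·σ_2 + 1·σ_3 = 6(Δ_2 - Δ_1) = -12
  1·σ_2 + 4·σ_3 + 1·σ_4 = 6(Δ_3 - Δ_2) = -42
Natural end conditions: σ_0 = σ_4 = 0.
Hence σ_0 = 0, σ_1 = 288/137, σ_2 = -138/137, σ_3 = -1404/137, σ_4 = 0.
On [1, 4], s'(x) = b_1 + 2c_1·(x - 1) + 3d_1·(x - 1)² with b_1 = Δ_1 - h_1(2σ_1 + σ_2)/6 = 55/137, c_1 = σ_1/2 = 144/137, d_1 = (σ_2 - σ_1)/(6h_1) = -71/411. So s'(1) = 55/137.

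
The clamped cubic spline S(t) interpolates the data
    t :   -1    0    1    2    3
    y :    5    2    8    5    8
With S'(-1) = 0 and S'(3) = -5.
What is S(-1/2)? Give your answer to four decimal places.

3.2679

Let m_i = S''(x_i). Step sizes h_i = 1, 1, 1, 1; slopes of the chords Δ_i = (y_(i+1) - y_i)/h_i = -3, 6, -3, 3.
  1·m_0 + 4·m_1 + 1·m_2 = 6(Δ_1 - Δ_0) = 54
  1·m_1 + 4·m_2 + 1·m_3 = 6(Δ_2 - Δ_1) = -54
  1·m_2 + 4·m_3 + 1·m_4 = 6(Δ_3 - Δ_2) = 36
Clamped end conditions give two more equations: 2h_0·m_0 + h_0·m_1 = 6(Δ_0 - S'(-1)) = -18 and h_3·m_3 + 2h_3·m_4 = 6(S'(3) - Δ_3) = -48.
Hence m_0 = -152/7, m_1 = 178/7, m_2 = -26, m_3 = 172/7, m_4 = -254/7.
On [-1, 0], S(t) = 5 + 0·(t + 1) - 76/7·(t + 1)² + 55/7·(t + 1)³.
With (t + 1) = 1/2: S(-1/2) = 183/56.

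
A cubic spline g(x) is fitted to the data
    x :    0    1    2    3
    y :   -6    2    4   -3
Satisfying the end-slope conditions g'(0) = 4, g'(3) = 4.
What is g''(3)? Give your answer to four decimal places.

Put m_i = g'' at the i-th knot. Here h = (1, 1, 1) and Δ = (8, 2, -7), so the interior equations h_(i-1)·m_(i-1) + 2(h_(i-1)+h_i)·m_i + h_i·m_(i+1) = 6(Δ_i − Δ_(i-1)) read
  1·m_0 + 4·m_1 + 1·m_2 = 6(Δ_1 - Δ_0) = -36
  1·m_1 + 4·m_2 + 1·m_3 = 6(Δ_2 - Δ_1) = -54
Clamped end conditions give two more equations: 2h_0·m_0 + h_0·m_1 = 6(Δ_0 - g'(0)) = 24 and h_2·m_2 + 2h_2·m_3 = 6(g'(3) - Δ_2) = 66.
Forward elimination and back-substitution give m_0 = 78/5, m_1 = -36/5, m_2 = -114/5, m_3 = 222/5.

44.4000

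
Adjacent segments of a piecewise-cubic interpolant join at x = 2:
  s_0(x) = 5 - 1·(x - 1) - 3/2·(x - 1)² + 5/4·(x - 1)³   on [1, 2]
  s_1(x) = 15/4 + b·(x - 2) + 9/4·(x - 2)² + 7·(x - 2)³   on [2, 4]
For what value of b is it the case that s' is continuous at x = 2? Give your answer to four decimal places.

s_0'(x) = -1 - 3·(x - 1) + 15/4·(x - 1)², so s_0'(2) = -1/4. On the right, s_1'(2) = b, so b = -1/4.

-0.2500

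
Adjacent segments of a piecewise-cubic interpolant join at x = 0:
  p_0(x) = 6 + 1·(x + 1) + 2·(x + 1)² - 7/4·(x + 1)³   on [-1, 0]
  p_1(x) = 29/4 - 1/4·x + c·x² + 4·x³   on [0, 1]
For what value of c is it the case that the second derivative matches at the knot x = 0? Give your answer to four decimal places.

-3.2500

p_0''(x) = 4 - 21/2·(x + 1), so p_0''(0) = -13/2. On the right, p_1''(0) = 2c, so c = -13/4.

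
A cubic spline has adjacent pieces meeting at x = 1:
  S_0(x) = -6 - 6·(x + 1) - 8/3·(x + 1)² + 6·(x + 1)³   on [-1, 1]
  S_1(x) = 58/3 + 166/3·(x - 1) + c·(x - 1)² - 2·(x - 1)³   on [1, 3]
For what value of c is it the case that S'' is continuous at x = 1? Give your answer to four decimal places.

33.3333

S_0''(x) = -16/3 + 36·(x + 1), so S_0''(1) = 200/3. On the right, S_1''(1) = 2c, so c = 100/3.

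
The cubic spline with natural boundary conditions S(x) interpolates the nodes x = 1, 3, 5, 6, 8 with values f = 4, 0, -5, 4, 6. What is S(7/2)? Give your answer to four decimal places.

Write M_i for S''(x_i). With h_i = 2, 2, 1, 2 and divided differences Δ_i = -2, -5/2, 9, 1, the continuity of S' gives the tridiagonal system
  2·M_0 + 8·M_1 + 2·M_2 = 6(Δ_1 - Δ_0) = -3
  2·M_1 + 6·M_2 + 1·M_3 = 6(Δ_2 - Δ_1) = 69
  1·M_2 + 6·M_3 + 2·M_4 = 6(Δ_3 - Δ_2) = -48
Natural end conditions: M_0 = M_4 = 0.
Solving: M_0 = 0, M_1 = -1029/256, M_2 = 933/64, M_3 = -1335/128, M_4 = 0.
On [3, 5], S(x) = 0 - 599/128·(x - 3) - 1029/512·(x - 3)² + 1587/1024·(x - 3)³.
With (x - 3) = 1/2: S(7/2) = -21697/8192.

-2.6486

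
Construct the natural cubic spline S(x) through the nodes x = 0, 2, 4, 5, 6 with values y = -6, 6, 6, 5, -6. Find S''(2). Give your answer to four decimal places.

Put σ_i = S'' at the i-th knot. Here h = (2, 2, 1, 1) and Δ = (6, 0, -1, -11), so the interior equations h_(i-1)·σ_(i-1) + 2(h_(i-1)+h_i)·σ_i + h_i·σ_(i+1) = 6(Δ_i − Δ_(i-1)) read
  2·σ_0 + 8·σ_1 + 2·σ_2 = 6(Δ_1 - Δ_0) = -36
  2·σ_1 + 6·σ_2 + 1·σ_3 = 6(Δ_2 - Δ_1) = -6
  1·σ_2 + 4·σ_3 + 1·σ_4 = 6(Δ_3 - Δ_2) = -60
Natural end conditions: σ_0 = σ_4 = 0.
Hence σ_0 = 0, σ_1 = -75/14, σ_2 = 24/7, σ_3 = -111/7, σ_4 = 0.

-5.3571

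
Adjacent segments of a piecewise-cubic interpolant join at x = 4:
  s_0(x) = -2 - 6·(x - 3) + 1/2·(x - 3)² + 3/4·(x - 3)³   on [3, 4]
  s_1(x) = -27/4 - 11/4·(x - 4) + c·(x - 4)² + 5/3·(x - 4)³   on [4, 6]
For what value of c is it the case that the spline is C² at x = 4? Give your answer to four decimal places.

2.7500

s_0''(x) = 1 + 9/2·(x - 3), so s_0''(4) = 11/2. On the right, s_1''(4) = 2c, so c = 11/4.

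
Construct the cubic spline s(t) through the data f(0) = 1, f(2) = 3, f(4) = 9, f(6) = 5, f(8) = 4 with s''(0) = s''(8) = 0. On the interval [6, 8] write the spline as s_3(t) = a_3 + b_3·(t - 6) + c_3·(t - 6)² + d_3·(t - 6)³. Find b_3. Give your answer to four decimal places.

Put M_i = s'' at the i-th knot. Here h = (2, 2, 2, 2) and Δ = (1, 3, -2, -1/2), so the interior equations h_(i-1)·M_(i-1) + 2(h_(i-1)+h_i)·M_i + h_i·M_(i+1) = 6(Δ_i − Δ_(i-1)) read
  2·M_0 + 8·M_1 + 2·M_2 = 6(Δ_1 - Δ_0) = 12
  2·M_1 + 8·M_2 + 2·M_3 = 6(Δ_2 - Δ_1) = -30
  2·M_2 + 8·M_3 + 2·M_4 = 6(Δ_3 - Δ_2) = 9
Natural end conditions: M_0 = M_4 = 0.
Forward elimination and back-substitution give M_0 = 0, M_1 = 309/112, M_2 = -141/28, M_3 = 267/112, M_4 = 0.
On [6, 8], with s_3(t) = a_3 + b_3·(t - 6) + c_3·(t - 6)² + d_3·(t - 6)³: c_3 = M_3/2 = 267/224, d_3 = (M_4 - M_3)/(6h_3) = -89/448, b_3 = Δ_3 - h_3(2M_3 + M_4)/6 = -117/56.

-2.0893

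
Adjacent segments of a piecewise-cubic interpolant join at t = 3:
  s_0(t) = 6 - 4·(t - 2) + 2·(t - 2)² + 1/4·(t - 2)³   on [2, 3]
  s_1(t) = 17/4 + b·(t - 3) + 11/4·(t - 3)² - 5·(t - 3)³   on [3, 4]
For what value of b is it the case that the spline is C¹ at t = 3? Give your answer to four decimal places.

0.7500

s_0'(t) = -4 + 4·(t - 2) + 3/4·(t - 2)², so s_0'(3) = 3/4. On the right, s_1'(3) = b, so b = 3/4.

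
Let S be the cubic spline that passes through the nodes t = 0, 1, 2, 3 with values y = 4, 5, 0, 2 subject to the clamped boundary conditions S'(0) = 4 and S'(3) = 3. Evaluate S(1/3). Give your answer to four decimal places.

5.1086

With σ_i denoting the second derivative at x_i, h_i = 1, 1, 1, and Δ_i = (y_(i+1) − y_i)/h_i = 1, -5, 2:
  1·σ_0 + 4·σ_1 + 1·σ_2 = 6(Δ_1 - Δ_0) = -36
  1·σ_1 + 4·σ_2 + 1·σ_3 = 6(Δ_2 - Δ_1) = 42
Clamped end conditions give two more equations: 2h_0·σ_0 + h_0·σ_1 = 6(Δ_0 - S'(0)) = -18 and h_2·σ_2 + 2h_2·σ_3 = 6(S'(3) - Δ_2) = 6.
Hence σ_0 = -46/15, σ_1 = -178/15, σ_2 = 218/15, σ_3 = -64/15.
On [0, 1], S(t) = 4 + 4·t - 23/15·t² - 22/15·t³.
With t = 1/3: S(1/3) = 2069/405.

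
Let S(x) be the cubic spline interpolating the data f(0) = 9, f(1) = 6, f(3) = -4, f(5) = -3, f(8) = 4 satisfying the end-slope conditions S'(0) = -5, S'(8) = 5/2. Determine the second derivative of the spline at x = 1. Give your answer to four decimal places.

Put M_i = S'' at the i-th knot. Here h = (1, 2, 2, 3) and Δ = (-3, -5, 1/2, 7/3), so the interior equations h_(i-1)·M_(i-1) + 2(h_(i-1)+h_i)·M_i + h_i·M_(i+1) = 6(Δ_i − Δ_(i-1)) read
  1·M_0 + 6·M_1 + 2·M_2 = 6(Δ_1 - Δ_0) = -12
  2·M_1 + 8·M_2 + 2·M_3 = 6(Δ_2 - Δ_1) = 33
  2·M_2 + 10·M_3 + 3·M_4 = 6(Δ_3 - Δ_2) = 11
Clamped end conditions give two more equations: 2h_0·M_0 + h_0·M_1 = 6(Δ_0 - S'(0)) = 12 and h_3·M_3 + 2h_3·M_4 = 6(S'(8) - Δ_3) = 1.
Hence M_0 = 1829/212, M_1 = -557/106, M_2 = 2311/424, M_3 = -5/106, M_4 = 121/636.

-5.2547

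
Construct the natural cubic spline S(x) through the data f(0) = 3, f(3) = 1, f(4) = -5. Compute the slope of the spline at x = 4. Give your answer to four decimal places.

Put σ_i = S'' at the i-th knot. Here h = (3, 1) and Δ = (-2/3, -6), so the interior equations h_(i-1)·σ_(i-1) + 2(h_(i-1)+h_i)·σ_i + h_i·σ_(i+1) = 6(Δ_i − Δ_(i-1)) read
  3·σ_0 + 8·σ_1 + 1·σ_2 = 6(Δ_1 - Δ_0) = -32
Natural end conditions: σ_0 = σ_2 = 0.
Solving: σ_0 = 0, σ_1 = -4, σ_2 = 0.
On [3, 4], S'(x) = b_1 + 2c_1·(x - 3) + 3d_1·(x - 3)² with b_1 = Δ_1 - h_1(2σ_1 + σ_2)/6 = -14/3, c_1 = σ_1/2 = -2, d_1 = (σ_2 - σ_1)/(6h_1) = 2/3. So S'(4) = -20/3.

-6.6667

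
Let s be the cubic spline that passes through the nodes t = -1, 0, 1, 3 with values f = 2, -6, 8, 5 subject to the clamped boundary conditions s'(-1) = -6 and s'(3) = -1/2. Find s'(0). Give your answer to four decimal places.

2.9091

With M_i denoting the second derivative at x_i, h_i = 1, 1, 2, and Δ_i = (y_(i+1) − y_i)/h_i = -8, 14, -3/2:
  1·M_0 + 4·M_1 + 1·M_2 = 6(Δ_1 - Δ_0) = 132
  1·M_1 + 6·M_2 + 2·M_3 = 6(Δ_2 - Δ_1) = -93
Clamped end conditions give two more equations: 2h_0·M_0 + h_0·M_1 = 6(Δ_0 - s'(-1)) = -12 and h_2·M_2 + 2h_2·M_3 = 6(s'(3) - Δ_2) = 6.
Forward elimination and back-substitution give M_0 = -328/11, M_1 = 524/11, M_2 = -316/11, M_3 = 349/22.
On [0, 1], s'(t) = b_1 + 2c_1·t + 3d_1·t² with b_1 = Δ_1 - h_1(2M_1 + M_2)/6 = 32/11, c_1 = M_1/2 = 262/11, d_1 = (M_2 - M_1)/(6h_1) = -140/11. So s'(0) = 32/11.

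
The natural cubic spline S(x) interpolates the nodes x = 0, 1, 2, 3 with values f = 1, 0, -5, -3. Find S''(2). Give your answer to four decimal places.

Put M_i = S'' at the i-th knot. Here h = (1, 1, 1) and Δ = (-1, -5, 2), so the interior equations h_(i-1)·M_(i-1) + 2(h_(i-1)+h_i)·M_i + h_i·M_(i+1) = 6(Δ_i − Δ_(i-1)) read
  1·M_0 + 4·M_1 + 1·M_2 = 6(Δ_1 - Δ_0) = -24
  1·M_1 + 4·M_2 + 1·M_3 = 6(Δ_2 - Δ_1) = 42
Natural end conditions: M_0 = M_3 = 0.
Solving: M_0 = 0, M_1 = -46/5, M_2 = 64/5, M_3 = 0.

12.8000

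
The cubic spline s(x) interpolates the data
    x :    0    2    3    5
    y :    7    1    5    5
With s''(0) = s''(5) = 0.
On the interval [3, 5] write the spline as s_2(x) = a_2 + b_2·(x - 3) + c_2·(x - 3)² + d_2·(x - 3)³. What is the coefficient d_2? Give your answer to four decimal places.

0.4429

Write σ_i for s''(x_i). With h_i = 2, 1, 2 and divided differences Δ_i = -3, 4, 0, the continuity of s' gives the tridiagonal system
  2·σ_0 + 6·σ_1 + 1·σ_2 = 6(Δ_1 - Δ_0) = 42
  1·σ_1 + 6·σ_2 + 2·σ_3 = 6(Δ_2 - Δ_1) = -24
Natural end conditions: σ_0 = σ_3 = 0.
Solving the tridiagonal system: σ_0 = 0, σ_1 = 276/35, σ_2 = -186/35, σ_3 = 0.
On [3, 5], with s_2(x) = a_2 + b_2·(x - 3) + c_2·(x - 3)² + d_2·(x - 3)³: c_2 = σ_2/2 = -93/35, d_2 = (σ_3 - σ_2)/(6h_2) = 31/70, b_2 = Δ_2 - h_2(2σ_2 + σ_3)/6 = 124/35.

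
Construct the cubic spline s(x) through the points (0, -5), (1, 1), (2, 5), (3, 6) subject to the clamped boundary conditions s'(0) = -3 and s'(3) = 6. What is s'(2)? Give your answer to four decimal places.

0.2000

With M_i denoting the second derivative at x_i, h_i = 1, 1, 1, and Δ_i = (y_(i+1) − y_i)/h_i = 6, 4, 1:
  1·M_0 + 4·M_1 + 1·M_2 = 6(Δ_1 - Δ_0) = -12
  1·M_1 + 4·M_2 + 1·M_3 = 6(Δ_2 - Δ_1) = -18
Clamped end conditions give two more equations: 2h_0·M_0 + h_0·M_1 = 6(Δ_0 - s'(0)) = 54 and h_2·M_2 + 2h_2·M_3 = 6(s'(3) - Δ_2) = 30.
Solving the tridiagonal system: M_0 = 158/5, M_1 = -46/5, M_2 = -34/5, M_3 = 92/5.
On [2, 3], s'(x) = b_2 + 2c_2·(x - 2) + 3d_2·(x - 2)² with b_2 = Δ_2 - h_2(2M_2 + M_3)/6 = 1/5, c_2 = M_2/2 = -17/5, d_2 = (M_3 - M_2)/(6h_2) = 21/5. So s'(2) = 1/5.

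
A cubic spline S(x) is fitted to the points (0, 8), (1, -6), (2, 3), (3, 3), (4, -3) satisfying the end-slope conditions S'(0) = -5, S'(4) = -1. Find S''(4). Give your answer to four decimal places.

18.6786

With σ_i denoting the second derivative at x_i, h_i = 1, 1, 1, 1, and Δ_i = (y_(i+1) − y_i)/h_i = -14, 9, 0, -6:
  1·σ_0 + 4·σ_1 + 1·σ_2 = 6(Δ_1 - Δ_0) = 138
  1·σ_1 + 4·σ_2 + 1·σ_3 = 6(Δ_2 - Δ_1) = -54
  1·σ_2 + 4·σ_3 + 1·σ_4 = 6(Δ_3 - Δ_2) = -36
Clamped end conditions give two more equations: 2h_0·σ_0 + h_0·σ_1 = 6(Δ_0 - S'(0)) = -54 and h_3·σ_3 + 2h_3·σ_4 = 6(S'(4) - Δ_3) = 30.
Solving: σ_0 = -1517/28, σ_1 = 761/14, σ_2 = -101/4, σ_3 = -103/14, σ_4 = 523/28.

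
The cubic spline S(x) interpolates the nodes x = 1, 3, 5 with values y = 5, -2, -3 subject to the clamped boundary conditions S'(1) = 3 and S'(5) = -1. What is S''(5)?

-4

Write m_i for S''(x_i). With h_i = 2, 2 and divided differences Δ_i = -7/2, -1/2, the continuity of S' gives the tridiagonal system
  2·m_0 + 8·m_1 + 2·m_2 = 6(Δ_1 - Δ_0) = 18
Clamped end conditions give two more equations: 2h_0·m_0 + h_0·m_1 = 6(Δ_0 - S'(1)) = -39 and h_1·m_1 + 2h_1·m_2 = 6(S'(5) - Δ_1) = -3.
Solving the tridiagonal system: m_0 = -13, m_1 = 13/2, m_2 = -4.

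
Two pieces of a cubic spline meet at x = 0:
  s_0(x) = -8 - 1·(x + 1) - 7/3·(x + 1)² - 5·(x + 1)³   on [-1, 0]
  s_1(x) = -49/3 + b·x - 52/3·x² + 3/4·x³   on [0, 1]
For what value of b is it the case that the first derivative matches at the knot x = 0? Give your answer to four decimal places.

s_0'(x) = -1 - 14/3·(x + 1) - 15·(x + 1)², so s_0'(0) = -62/3. On the right, s_1'(0) = b, so b = -62/3.

-20.6667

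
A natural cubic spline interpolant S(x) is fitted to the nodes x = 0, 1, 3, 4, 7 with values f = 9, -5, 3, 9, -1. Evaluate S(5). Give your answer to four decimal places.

9.3289

Write M_i for S''(x_i). With h_i = 1, 2, 1, 3 and divided differences Δ_i = -14, 4, 6, -10/3, the continuity of S' gives the tridiagonal system
  1·M_0 + 6·M_1 + 2·M_2 = 6(Δ_1 - Δ_0) = 108
  2·M_1 + 6·M_2 + 1·M_3 = 6(Δ_2 - Δ_1) = 12
  1·M_2 + 8·M_3 + 3·M_4 = 6(Δ_3 - Δ_2) = -56
Natural end conditions: M_0 = M_4 = 0.
Solving the tridiagonal system: M_0 = 0, M_1 = 2386/125, M_2 = -408/125, M_3 = -824/125, M_4 = 0.
On [4, 7], S(x) = 9 + 1222/375·(x - 4) - 412/125·(x - 4)² + 412/1125·(x - 4)³.
With (x - 4) = 1: S(5) = 2099/225.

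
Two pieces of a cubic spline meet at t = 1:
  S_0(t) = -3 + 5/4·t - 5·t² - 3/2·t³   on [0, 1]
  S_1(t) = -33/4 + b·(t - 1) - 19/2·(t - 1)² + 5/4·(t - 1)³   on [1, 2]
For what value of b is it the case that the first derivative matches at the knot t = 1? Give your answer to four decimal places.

-13.2500

S_0'(t) = 5/4 - 10·t - 9/2·t², so S_0'(1) = -53/4. On the right, S_1'(1) = b, so b = -53/4.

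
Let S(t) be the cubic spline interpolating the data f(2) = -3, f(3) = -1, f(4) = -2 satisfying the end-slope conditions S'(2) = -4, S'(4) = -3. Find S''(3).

Write M_i for S''(x_i). With h_i = 1, 1 and divided differences Δ_i = 2, -1, the continuity of S' gives the tridiagonal system
  1·M_0 + 4·M_1 + 1·M_2 = 6(Δ_1 - Δ_0) = -18
Clamped end conditions give two more equations: 2h_0·M_0 + h_0·M_1 = 6(Δ_0 - S'(2)) = 36 and h_1·M_1 + 2h_1·M_2 = 6(S'(4) - Δ_1) = -12.
Solving: M_0 = 23, M_1 = -10, M_2 = -1.

-10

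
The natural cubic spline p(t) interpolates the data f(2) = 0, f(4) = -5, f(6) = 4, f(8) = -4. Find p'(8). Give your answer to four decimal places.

-6.7333

Let M_i = p''(x_i). Step sizes h_i = 2, 2, 2; slopes of the chords Δ_i = (y_(i+1) - y_i)/h_i = -5/2, 9/2, -4.
  2·M_0 + 8·M_1 + 2·M_2 = 6(Δ_1 - Δ_0) = 42
  2·M_1 + 8·M_2 + 2·M_3 = 6(Δ_2 - Δ_1) = -51
Natural end conditions: M_0 = M_3 = 0.
Solving the tridiagonal system: M_0 = 0, M_1 = 73/10, M_2 = -41/5, M_3 = 0.
On [6, 8], p'(t) = b_2 + 2c_2·(t - 6) + 3d_2·(t - 6)² with b_2 = Δ_2 - h_2(2M_2 + M_3)/6 = 22/15, c_2 = M_2/2 = -41/10, d_2 = (M_3 - M_2)/(6h_2) = 41/60. So p'(8) = -101/15.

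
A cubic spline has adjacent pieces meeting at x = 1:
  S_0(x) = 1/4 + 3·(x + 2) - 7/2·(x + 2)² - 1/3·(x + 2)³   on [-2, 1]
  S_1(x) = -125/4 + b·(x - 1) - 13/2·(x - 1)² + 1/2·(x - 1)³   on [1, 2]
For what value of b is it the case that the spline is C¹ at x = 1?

-27

S_0'(x) = 3 - 7·(x + 2) - 1·(x + 2)², so S_0'(1) = -27. On the right, S_1'(1) = b, so b = -27.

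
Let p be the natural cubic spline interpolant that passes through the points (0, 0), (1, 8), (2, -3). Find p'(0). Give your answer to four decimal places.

Write m_i for p''(x_i). With h_i = 1, 1 and divided differences Δ_i = 8, -11, the continuity of p' gives the tridiagonal system
  1·m_0 + 4·m_1 + 1·m_2 = 6(Δ_1 - Δ_0) = -114
Natural end conditions: m_0 = m_2 = 0.
Solving: m_0 = 0, m_1 = -57/2, m_2 = 0.
On [0, 1], p'(x) = b_0 + 2c_0·x + 3d_0·x² with b_0 = Δ_0 - h_0(2m_0 + m_1)/6 = 51/4, c_0 = m_0/2 = 0, d_0 = (m_1 - m_0)/(6h_0) = -19/4. So p'(0) = 51/4.

12.7500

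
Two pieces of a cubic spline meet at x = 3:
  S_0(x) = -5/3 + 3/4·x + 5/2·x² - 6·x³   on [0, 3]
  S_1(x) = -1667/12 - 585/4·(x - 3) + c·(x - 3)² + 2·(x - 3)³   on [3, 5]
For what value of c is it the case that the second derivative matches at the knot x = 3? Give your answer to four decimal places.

S_0''(x) = 5 - 36·x, so S_0''(3) = -103. On the right, S_1''(3) = 2c, so c = -103/2.

-51.5000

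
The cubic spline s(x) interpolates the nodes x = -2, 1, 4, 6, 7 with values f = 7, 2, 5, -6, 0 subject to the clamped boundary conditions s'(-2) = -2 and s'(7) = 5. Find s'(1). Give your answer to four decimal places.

1.3403

Write M_i for s''(x_i). With h_i = 3, 3, 2, 1 and divided differences Δ_i = -5/3, 1, -11/2, 6, the continuity of s' gives the tridiagonal system
  3·M_0 + 12·M_1 + 3·M_2 = 6(Δ_1 - Δ_0) = 16
  3·M_1 + 10·M_2 + 2·M_3 = 6(Δ_2 - Δ_1) = -39
  2·M_2 + 6·M_3 + 1·M_4 = 6(Δ_3 - Δ_2) = 69
Clamped end conditions give two more equations: 2h_0·M_0 + h_0·M_1 = 6(Δ_0 - s'(-2)) = 2 and h_3·M_3 + 2h_3·M_4 = 6(s'(7) - Δ_3) = -6.
Forward elimination and back-substitution give M_0 = -337/216, M_1 = 409/108, M_2 = -1783/216, M_3 = 869/54, M_4 = -1193/108.
On [1, 4], s'(x) = b_1 + 2c_1·(x - 1) + 3d_1·(x - 1)² with b_1 = Δ_1 - h_1(2M_1 + M_2)/6 = 193/144, c_1 = M_1/2 = 409/216, d_1 = (M_2 - M_1)/(6h_1) = -289/432. So s'(1) = 193/144.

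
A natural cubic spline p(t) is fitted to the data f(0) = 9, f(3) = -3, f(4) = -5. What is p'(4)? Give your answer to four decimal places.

-1.7500

Let M_i = p''(x_i). Step sizes h_i = 3, 1; slopes of the chords Δ_i = (y_(i+1) - y_i)/h_i = -4, -2.
  3·M_0 + 8·M_1 + 1·M_2 = 6(Δ_1 - Δ_0) = 12
Natural end conditions: M_0 = M_2 = 0.
Solving: M_0 = 0, M_1 = 3/2, M_2 = 0.
On [3, 4], p'(t) = b_1 + 2c_1·(t - 3) + 3d_1·(t - 3)² with b_1 = Δ_1 - h_1(2M_1 + M_2)/6 = -5/2, c_1 = M_1/2 = 3/4, d_1 = (M_2 - M_1)/(6h_1) = -1/4. So p'(4) = -7/4.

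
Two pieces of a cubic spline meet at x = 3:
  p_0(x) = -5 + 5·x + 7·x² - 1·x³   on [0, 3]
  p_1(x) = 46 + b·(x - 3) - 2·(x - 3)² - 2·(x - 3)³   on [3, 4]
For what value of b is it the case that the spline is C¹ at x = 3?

20

p_0'(x) = 5 + 14·x - 3·x², so p_0'(3) = 20. On the right, p_1'(3) = b, so b = 20.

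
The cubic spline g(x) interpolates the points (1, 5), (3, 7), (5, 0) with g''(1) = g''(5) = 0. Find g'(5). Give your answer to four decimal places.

-4.6250

With M_i denoting the second derivative at x_i, h_i = 2, 2, and Δ_i = (y_(i+1) − y_i)/h_i = 1, -7/2:
  2·M_0 + 8·M_1 + 2·M_2 = 6(Δ_1 - Δ_0) = -27
Natural end conditions: M_0 = M_2 = 0.
Solving the tridiagonal system: M_0 = 0, M_1 = -27/8, M_2 = 0.
On [3, 5], g'(x) = b_1 + 2c_1·(x - 3) + 3d_1·(x - 3)² with b_1 = Δ_1 - h_1(2M_1 + M_2)/6 = -5/4, c_1 = M_1/2 = -27/16, d_1 = (M_2 - M_1)/(6h_1) = 9/32. So g'(5) = -37/8.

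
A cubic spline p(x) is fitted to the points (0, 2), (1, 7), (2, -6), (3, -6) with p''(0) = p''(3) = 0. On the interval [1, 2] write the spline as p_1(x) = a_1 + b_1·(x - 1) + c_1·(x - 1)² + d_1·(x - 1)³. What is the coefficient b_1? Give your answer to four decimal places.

-6.3333

With M_i denoting the second derivative at x_i, h_i = 1, 1, 1, and Δ_i = (y_(i+1) − y_i)/h_i = 5, -13, 0:
  1·M_0 + 4·M_1 + 1·M_2 = 6(Δ_1 - Δ_0) = -108
  1·M_1 + 4·M_2 + 1·M_3 = 6(Δ_2 - Δ_1) = 78
Natural end conditions: M_0 = M_3 = 0.
Hence M_0 = 0, M_1 = -34, M_2 = 28, M_3 = 0.
On [1, 2], with p_1(x) = a_1 + b_1·(x - 1) + c_1·(x - 1)² + d_1·(x - 1)³: c_1 = M_1/2 = -17, d_1 = (M_2 - M_1)/(6h_1) = 31/3, b_1 = Δ_1 - h_1(2M_1 + M_2)/6 = -19/3.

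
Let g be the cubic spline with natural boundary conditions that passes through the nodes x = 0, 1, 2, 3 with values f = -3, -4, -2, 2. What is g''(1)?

Let M_i = g''(x_i). Step sizes h_i = 1, 1, 1; slopes of the chords Δ_i = (y_(i+1) - y_i)/h_i = -1, 2, 4.
  1·M_0 + 4·M_1 + 1·M_2 = 6(Δ_1 - Δ_0) = 18
  1·M_1 + 4·M_2 + 1·M_3 = 6(Δ_2 - Δ_1) = 12
Natural end conditions: M_0 = M_3 = 0.
Forward elimination and back-substitution give M_0 = 0, M_1 = 4, M_2 = 2, M_3 = 0.

4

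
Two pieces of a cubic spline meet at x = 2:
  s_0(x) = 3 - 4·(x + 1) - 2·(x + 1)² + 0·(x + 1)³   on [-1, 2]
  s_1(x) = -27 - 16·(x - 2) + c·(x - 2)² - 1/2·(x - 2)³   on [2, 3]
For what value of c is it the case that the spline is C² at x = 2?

s_0''(x) = -4 + 0·(x + 1), so s_0''(2) = -4. On the right, s_1''(2) = 2c, so c = -2.

-2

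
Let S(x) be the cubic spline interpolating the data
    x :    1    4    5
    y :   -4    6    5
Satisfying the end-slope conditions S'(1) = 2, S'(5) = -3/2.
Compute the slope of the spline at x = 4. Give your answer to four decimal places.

With M_i denoting the second derivative at x_i, h_i = 3, 1, and Δ_i = (y_(i+1) − y_i)/h_i = 10/3, -1:
  3·M_0 + 8·M_1 + 1·M_2 = 6(Δ_1 - Δ_0) = -26
Clamped end conditions give two more equations: 2h_0·M_0 + h_0·M_1 = 6(Δ_0 - S'(1)) = 8 and h_1·M_1 + 2h_1·M_2 = 6(S'(5) - Δ_1) = -3.
Solving the tridiagonal system: M_0 = 89/24, M_1 = -19/4, M_2 = 7/8.
On [4, 5], S'(x) = b_1 + 2c_1·(x - 4) + 3d_1·(x - 4)² with b_1 = Δ_1 - h_1(2M_1 + M_2)/6 = 7/16, c_1 = M_1/2 = -19/8, d_1 = (M_2 - M_1)/(6h_1) = 15/16. So S'(4) = 7/16.

0.4375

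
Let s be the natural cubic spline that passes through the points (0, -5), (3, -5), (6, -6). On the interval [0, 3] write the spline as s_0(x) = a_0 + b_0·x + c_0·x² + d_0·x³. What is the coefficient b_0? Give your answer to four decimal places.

Write M_i for s''(x_i). With h_i = 3, 3 and divided differences Δ_i = 0, -1/3, the continuity of s' gives the tridiagonal system
  3·M_0 + 12·M_1 + 3·M_2 = 6(Δ_1 - Δ_0) = -2
Natural end conditions: M_0 = M_2 = 0.
Solving the tridiagonal system: M_0 = 0, M_1 = -1/6, M_2 = 0.
On [0, 3], with s_0(x) = a_0 + b_0·x + c_0·x² + d_0·x³: c_0 = M_0/2 = 0, d_0 = (M_1 - M_0)/(6h_0) = -1/108, b_0 = Δ_0 - h_0(2M_0 + M_1)/6 = 1/12.

0.0833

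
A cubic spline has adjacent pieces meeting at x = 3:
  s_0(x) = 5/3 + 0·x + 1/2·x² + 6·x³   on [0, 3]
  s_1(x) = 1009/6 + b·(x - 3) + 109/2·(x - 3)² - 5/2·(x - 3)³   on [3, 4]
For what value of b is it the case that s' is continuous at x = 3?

165

s_0'(x) = 0 + 1·x + 18·x², so s_0'(3) = 165. On the right, s_1'(3) = b, so b = 165.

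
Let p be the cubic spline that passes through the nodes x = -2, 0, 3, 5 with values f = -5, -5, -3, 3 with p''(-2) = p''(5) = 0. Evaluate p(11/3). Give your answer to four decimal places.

-1.3473

Let m_i = p''(x_i). Step sizes h_i = 2, 3, 2; slopes of the chords Δ_i = (y_(i+1) - y_i)/h_i = 0, 2/3, 3.
  2·m_0 + 10·m_1 + 3·m_2 = 6(Δ_1 - Δ_0) = 4
  3·m_1 + 10·m_2 + 2·m_3 = 6(Δ_2 - Δ_1) = 14
Natural end conditions: m_0 = m_3 = 0.
Solving the tridiagonal system: m_0 = 0, m_1 = -2/91, m_2 = 128/91, m_3 = 0.
On [3, 5], p(x) = -3 + 563/273·(x - 3) + 64/91·(x - 3)² - 32/273·(x - 3)³.
With (x - 3) = 2/3: p(11/3) = -9931/7371.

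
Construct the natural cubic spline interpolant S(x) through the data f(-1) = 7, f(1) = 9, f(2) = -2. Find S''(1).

-12

Let m_i = S''(x_i). Step sizes h_i = 2, 1; slopes of the chords Δ_i = (y_(i+1) - y_i)/h_i = 1, -11.
  2·m_0 + 6·m_1 + 1·m_2 = 6(Δ_1 - Δ_0) = -72
Natural end conditions: m_0 = m_2 = 0.
Hence m_0 = 0, m_1 = -12, m_2 = 0.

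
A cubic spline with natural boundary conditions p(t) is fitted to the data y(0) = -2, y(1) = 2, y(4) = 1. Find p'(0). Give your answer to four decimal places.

4.5417

With m_i denoting the second derivative at x_i, h_i = 1, 3, and Δ_i = (y_(i+1) − y_i)/h_i = 4, -1/3:
  1·m_0 + 8·m_1 + 3·m_2 = 6(Δ_1 - Δ_0) = -26
Natural end conditions: m_0 = m_2 = 0.
Solving: m_0 = 0, m_1 = -13/4, m_2 = 0.
On [0, 1], p'(t) = b_0 + 2c_0·t + 3d_0·t² with b_0 = Δ_0 - h_0(2m_0 + m_1)/6 = 109/24, c_0 = m_0/2 = 0, d_0 = (m_1 - m_0)/(6h_0) = -13/24. So p'(0) = 109/24.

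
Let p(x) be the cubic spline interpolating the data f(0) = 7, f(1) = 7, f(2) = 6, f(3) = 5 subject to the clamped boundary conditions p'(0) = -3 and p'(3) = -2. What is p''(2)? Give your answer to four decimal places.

2.2667

Write M_i for p''(x_i). With h_i = 1, 1, 1 and divided differences Δ_i = 0, -1, -1, the continuity of p' gives the tridiagonal system
  1·M_0 + 4·M_1 + 1·M_2 = 6(Δ_1 - Δ_0) = -6
  1·M_1 + 4·M_2 + 1·M_3 = 6(Δ_2 - Δ_1) = 0
Clamped end conditions give two more equations: 2h_0·M_0 + h_0·M_1 = 6(Δ_0 - p'(0)) = 18 and h_2·M_2 + 2h_2·M_3 = 6(p'(3) - Δ_2) = -6.
Solving the tridiagonal system: M_0 = 172/15, M_1 = -74/15, M_2 = 34/15, M_3 = -62/15.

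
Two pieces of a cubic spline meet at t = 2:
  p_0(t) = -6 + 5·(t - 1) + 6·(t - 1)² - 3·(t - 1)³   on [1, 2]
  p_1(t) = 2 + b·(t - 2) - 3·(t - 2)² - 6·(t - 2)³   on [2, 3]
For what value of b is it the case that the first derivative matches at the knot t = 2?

p_0'(t) = 5 + 12·(t - 1) - 9·(t - 1)², so p_0'(2) = 8. On the right, p_1'(2) = b, so b = 8.

8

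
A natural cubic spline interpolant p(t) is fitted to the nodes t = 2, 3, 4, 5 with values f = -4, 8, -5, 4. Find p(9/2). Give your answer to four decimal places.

-3.3250

Write m_i for p''(x_i). With h_i = 1, 1, 1 and divided differences Δ_i = 12, -13, 9, the continuity of p' gives the tridiagonal system
  1·m_0 + 4·m_1 + 1·m_2 = 6(Δ_1 - Δ_0) = -150
  1·m_1 + 4·m_2 + 1·m_3 = 6(Δ_2 - Δ_1) = 132
Natural end conditions: m_0 = m_3 = 0.
Forward elimination and back-substitution give m_0 = 0, m_1 = -244/5, m_2 = 226/5, m_3 = 0.
On [4, 5], p(t) = -5 - 91/15·(t - 4) + 113/5·(t - 4)² - 113/15·(t - 4)³.
With (t - 4) = 1/2: p(9/2) = -133/40.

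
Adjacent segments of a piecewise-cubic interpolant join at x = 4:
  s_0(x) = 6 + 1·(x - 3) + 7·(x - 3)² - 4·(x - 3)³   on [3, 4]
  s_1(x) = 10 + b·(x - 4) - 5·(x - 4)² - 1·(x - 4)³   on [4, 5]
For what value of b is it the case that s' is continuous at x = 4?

s_0'(x) = 1 + 14·(x - 3) - 12·(x - 3)², so s_0'(4) = 3. On the right, s_1'(4) = b, so b = 3.

3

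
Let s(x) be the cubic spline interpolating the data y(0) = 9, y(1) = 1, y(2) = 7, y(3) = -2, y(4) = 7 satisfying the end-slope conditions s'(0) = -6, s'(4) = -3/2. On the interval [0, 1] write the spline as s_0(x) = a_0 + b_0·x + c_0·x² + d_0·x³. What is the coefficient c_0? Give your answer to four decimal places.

Put M_i = s'' at the i-th knot. Here h = (1, 1, 1, 1) and Δ = (-8, 6, -9, 9), so the interior equations h_(i-1)·M_(i-1) + 2(h_(i-1)+h_i)·M_i + h_i·M_(i+1) = 6(Δ_i − Δ_(i-1)) read
  1·M_0 + 4·M_1 + 1·M_2 = 6(Δ_1 - Δ_0) = 84
  1·M_1 + 4·M_2 + 1·M_3 = 6(Δ_2 - Δ_1) = -90
  1·M_2 + 4·M_3 + 1·M_4 = 6(Δ_3 - Δ_2) = 108
Clamped end conditions give two more equations: 2h_0·M_0 + h_0·M_1 = 6(Δ_0 - s'(0)) = -12 and h_3·M_3 + 2h_3·M_4 = 6(s'(4) - Δ_3) = -63.
Hence M_0 = -1419/56, M_1 = 1083/28, M_2 = -363/8, M_3 = 1479/28, M_4 = -3243/56.
On [0, 1], with s_0(x) = a_0 + b_0·x + c_0·x² + d_0·x³: c_0 = M_0/2 = -1419/112, d_0 = (M_1 - M_0)/(6h_0) = 1195/112, b_0 = Δ_0 - h_0(2M_0 + M_1)/6 = -6.

-12.6696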